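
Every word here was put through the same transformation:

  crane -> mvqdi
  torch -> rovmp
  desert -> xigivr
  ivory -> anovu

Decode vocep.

c(2)→m(12) and r(17)→v(21) fit y≡11x+16 (mod 26); the inverse of 11 mod 26 is 19. Treating letters as 0–25, the rule is x ↦ 11x + 16 (mod 26).
Decoding vocep: v(21)→19·(21−16)≡17=r; o(14)→19·(14−16)≡14=o; c(2)→19·(2−16)≡20=u; e(4)→19·(4−16)≡6=g; p(15)→19·(15−16)≡7=h (all mod 26).

rough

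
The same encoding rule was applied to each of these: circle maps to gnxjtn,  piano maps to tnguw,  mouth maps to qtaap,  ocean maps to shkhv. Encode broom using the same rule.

In circle: c→g is +4, i→n is +5, r→x is +6, c→j is +7 — the shift increases by 1 each position. Each letter shifts forward by (position + 4), i.e. 4, 5, 6, … — the shift grows by one for each successive letter.
On broom: b+4=f, r+5=w, o+6=u, o+7=v, m+8=u.

fwuvu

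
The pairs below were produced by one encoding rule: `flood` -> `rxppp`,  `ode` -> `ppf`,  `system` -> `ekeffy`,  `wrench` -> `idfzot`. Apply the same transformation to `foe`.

The shift depends on letter class: consonant f→r is +12, but vowel o→p is +1. The rule splits by letter class: vowels +1, consonants +12.
For foe: f(cons)+12=r, o(vowel)+1=p, e(vowel)+1=f.

rpf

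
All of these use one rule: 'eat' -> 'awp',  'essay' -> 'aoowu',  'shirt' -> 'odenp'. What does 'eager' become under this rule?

This is a Caesar cipher with shift 22.
Applying it to eager: e+22=a, a+22=w, g+22=c, e+22=a, r+22=n.

awcan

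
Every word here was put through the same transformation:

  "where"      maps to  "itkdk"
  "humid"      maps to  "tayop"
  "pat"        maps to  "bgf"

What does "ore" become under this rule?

udk

The shift depends on letter class: consonant w→i is +12, but vowel e→k is +6. Vowels shift forward by 6 and consonants shift forward by 12.
For ore: o(vowel)+6=u, r(cons)+12=d, e(vowel)+6=k.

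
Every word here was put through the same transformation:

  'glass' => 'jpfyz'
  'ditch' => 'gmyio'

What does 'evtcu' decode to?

brown

The shift increases by 1 at each position, starting from +3: 3, 4, 5, ….
Decoding evtcu: e−3=b, v−4=r, t−5=o, c−6=w, u−7=n.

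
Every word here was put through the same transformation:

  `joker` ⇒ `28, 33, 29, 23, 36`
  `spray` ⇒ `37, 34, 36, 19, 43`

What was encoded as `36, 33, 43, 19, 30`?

royal

j is letter #10 and maps to 28: an offset of 18. Letters become their 1-based position plus 18 (so a→19, b→20, …).
Undoing it on 36, 33, 43, 19, 30: 36→(36−18)÷1=18=r, 33→(33−18)÷1=15=o, 43→(43−18)÷1=25=y, 19→(19−18)÷1=1=a, 30→(30−18)÷1=12=l.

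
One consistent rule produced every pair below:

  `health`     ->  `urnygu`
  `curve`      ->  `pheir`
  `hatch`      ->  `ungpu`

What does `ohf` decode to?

This is a Caesar cipher with shift 13.
Decoding ohf: o−13=b, h−13=u, f−13=s.

bus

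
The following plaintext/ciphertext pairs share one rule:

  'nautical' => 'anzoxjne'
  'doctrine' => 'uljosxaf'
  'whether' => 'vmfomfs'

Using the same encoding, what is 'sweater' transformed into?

n(13)→a(0) and a(0)→n(13) fit y≡11x+13 (mod 26); the inverse of 11 mod 26 is 19. Treating letters as 0–25, the rule is x ↦ 11x + 13 (mod 26).
For sweater: s(18)→11·18+13≡3=d; w(22)→11·22+13≡21=v; e(4)→11·4+13≡5=f; a(0)→11·0+13≡13=n; t(19)→11·19+13≡14=o; e(4)→11·4+13≡5=f; r(17)→11·17+13≡18=s (all mod 26).

dvfnofs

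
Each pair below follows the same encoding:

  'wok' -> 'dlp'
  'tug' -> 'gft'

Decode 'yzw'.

Each pair mirrors across the alphabet (w↔d, o↔l, k↔p): positions sum to 25. This is the alphabet-reversal cipher (Atbash): a becomes z, b becomes y, etc.
Reversing it on yzw: y↔b, z↔a, w↔d.

bad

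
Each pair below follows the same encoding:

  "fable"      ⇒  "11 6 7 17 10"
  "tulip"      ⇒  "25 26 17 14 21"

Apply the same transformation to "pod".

The number is (letter's place in the alphabet, a=1) + 5.
On pod: p=16→21, o=15→20, d=4→9.

21 20 9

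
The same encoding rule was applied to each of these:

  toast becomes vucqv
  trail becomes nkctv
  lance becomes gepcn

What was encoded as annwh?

fully

Read the word backwards and shift each letter +2.
Reversing it on annwh: shift back: a−2=y, n−2=l, n−2=l, w−2=u, h−2=f → ylluf; then reverse → fully.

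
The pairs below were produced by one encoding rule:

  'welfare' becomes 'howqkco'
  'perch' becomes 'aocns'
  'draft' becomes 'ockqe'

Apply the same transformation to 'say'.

dkj

The shift depends on letter class: consonant w→h is +11, but vowel e→o is +10. Vowels shift forward by 10 and consonants shift forward by 11.
For say: s(cons)+11=d, a(vowel)+10=k, y(cons)+11=j.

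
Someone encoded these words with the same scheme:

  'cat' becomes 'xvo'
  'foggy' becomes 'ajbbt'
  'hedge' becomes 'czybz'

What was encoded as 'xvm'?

Each letter is shifted forward by 21 in the alphabet (a Caesar shift of +21).
Undoing it on xvm: x−21=c, v−21=a, m−21=r.

car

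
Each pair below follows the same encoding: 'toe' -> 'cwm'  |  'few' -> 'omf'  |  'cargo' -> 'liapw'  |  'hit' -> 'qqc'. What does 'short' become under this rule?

bqwac

Vowels shift forward by 8 and consonants shift forward by 9.
For short: s(cons)+9=b, h(cons)+9=q, o(vowel)+8=w, r(cons)+9=a, t(cons)+9=c.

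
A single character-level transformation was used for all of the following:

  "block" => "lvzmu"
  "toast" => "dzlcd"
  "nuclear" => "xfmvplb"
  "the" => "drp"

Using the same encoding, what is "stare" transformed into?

The shift depends on letter class: consonant b→l is +10, but vowel o→z is +11. Vowels shift forward by 11 and consonants shift forward by 10.
For stare: s(cons)+10=c, t(cons)+10=d, a(vowel)+11=l, r(cons)+10=b, e(vowel)+11=p.

cdlbp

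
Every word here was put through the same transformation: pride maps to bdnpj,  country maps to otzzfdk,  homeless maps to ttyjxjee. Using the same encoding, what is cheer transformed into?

otjjd

Two shifts are in play — +5 for a/e/i/o/u, +12 for every other letter.
On cheer: c(cons)+12=o, h(cons)+12=t, e(vowel)+5=j, e(vowel)+5=j, r(cons)+12=d.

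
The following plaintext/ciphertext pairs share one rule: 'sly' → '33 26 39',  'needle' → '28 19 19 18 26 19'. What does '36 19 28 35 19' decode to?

venue

Letters become their 1-based position plus 14 (so a→15, b→16, …).
Decoding 36 19 28 35 19: 36→(36−14)÷1=22=v, 19→(19−14)÷1=5=e, 28→(28−14)÷1=14=n, 35→(35−14)÷1=21=u, 19→(19−14)÷1=5=e.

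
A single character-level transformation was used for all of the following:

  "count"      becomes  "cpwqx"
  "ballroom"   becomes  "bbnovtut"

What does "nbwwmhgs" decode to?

nautical

The shift increases by 1 at each position, starting from +0: 0, 1, 2, ….
Decoding nbwwmhgs: n−0=n, b−1=a, w−2=u, w−3=t, m−4=i, h−5=c, g−6=a, s−7=l.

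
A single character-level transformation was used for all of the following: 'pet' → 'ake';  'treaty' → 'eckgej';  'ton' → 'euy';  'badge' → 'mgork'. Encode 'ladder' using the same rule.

wgookc

The shift depends on letter class: consonant p→a is +11, but vowel e→k is +6. The rule splits by letter class: vowels +6, consonants +11.
For ladder: l(cons)+11=w, a(vowel)+6=g, d(cons)+11=o, d(cons)+11=o, e(vowel)+6=k, r(cons)+11=c.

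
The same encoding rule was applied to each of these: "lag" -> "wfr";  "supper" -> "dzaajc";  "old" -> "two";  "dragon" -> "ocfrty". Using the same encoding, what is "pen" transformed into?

The shift depends on letter class: consonant l→w is +11, but vowel a→f is +5. Two shifts are in play — +5 for a/e/i/o/u, +11 for every other letter.
On pen: p(cons)+11=a, e(vowel)+5=j, n(cons)+11=y.

ajy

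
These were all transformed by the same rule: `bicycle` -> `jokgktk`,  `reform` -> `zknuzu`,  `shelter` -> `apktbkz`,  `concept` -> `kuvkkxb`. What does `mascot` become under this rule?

Two shifts are in play — +6 for a/e/i/o/u, +8 for every other letter.
On mascot: m(cons)+8=u, a(vowel)+6=g, s(cons)+8=a, c(cons)+8=k, o(vowel)+6=u, t(cons)+8=b.

ugakub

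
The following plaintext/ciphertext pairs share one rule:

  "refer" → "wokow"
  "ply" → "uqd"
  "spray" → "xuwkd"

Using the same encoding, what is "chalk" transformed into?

The shift depends on letter class: consonant r→w is +5, but vowel e→o is +10. The rule splits by letter class: vowels +10, consonants +5.
For chalk: c(cons)+5=h, h(cons)+5=m, a(vowel)+10=k, l(cons)+5=q, k(cons)+5=p.

hmkqp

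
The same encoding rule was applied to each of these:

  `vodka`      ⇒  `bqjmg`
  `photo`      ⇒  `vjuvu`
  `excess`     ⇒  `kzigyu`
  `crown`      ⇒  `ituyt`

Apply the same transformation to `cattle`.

iczvrg

Shifts by position in vodka: pos 0: v→b (+6), pos 1: o→q (+2), pos 2: d→j (+6), pos 3: k→m (+2) — repeating every 2. It's a Vigenère-style cipher with numeric key [6,2]: position i shifts by key[i mod 2].
Applying it to cattle: c+6=i, a+2=c, t+6=z, t+2=v, l+6=r, e+2=g.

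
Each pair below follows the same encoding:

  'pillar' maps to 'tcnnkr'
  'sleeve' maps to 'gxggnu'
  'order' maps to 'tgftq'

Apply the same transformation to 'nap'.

rcp

The output letters match the input read backwards, each shifted +2: pillar reversed is rallip. The word is reversed, then every letter is shifted forward by 2.
Applying it to nap: reverse → pan; then shift: p+2=r, a+2=c, n+2=p.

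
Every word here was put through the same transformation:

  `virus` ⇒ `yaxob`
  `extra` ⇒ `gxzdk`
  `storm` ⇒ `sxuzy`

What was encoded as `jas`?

mud

Read the word backwards and shift each letter +6.
Decoding jas: shift back: j−6=d, a−6=u, s−6=m → dum; then reverse → mud.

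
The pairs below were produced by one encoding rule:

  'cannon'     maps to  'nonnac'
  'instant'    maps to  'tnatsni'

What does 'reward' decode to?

It's just the letters in reverse order.
Undoing it on reward: then reverse → drawer.

drawer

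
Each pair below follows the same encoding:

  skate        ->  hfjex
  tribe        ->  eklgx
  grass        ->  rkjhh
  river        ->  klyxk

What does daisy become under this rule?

s(18)→h(7) and k(10)→f(5) fit y≡23x+9 (mod 26); the inverse of 23 mod 26 is 17. Each letter's alphabet position (a=0..z=25) is mapped through 23·x+9 mod 26 — an affine cipher.
For daisy: d(3)→23·3+9≡0=a; a(0)→23·0+9≡9=j; i(8)→23·8+9≡11=l; s(18)→23·18+9≡7=h; y(24)→23·24+9≡15=p (all mod 26).

ajlhp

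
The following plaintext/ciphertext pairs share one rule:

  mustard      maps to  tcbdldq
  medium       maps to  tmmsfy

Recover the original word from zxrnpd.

spider

Letter i (0-indexed) is shifted by i+7, so successive shifts are 7, 8, 9, ….
Reversing it on zxrnpd: z−7=s, x−8=p, r−9=i, n−10=d, p−11=e, d−12=r.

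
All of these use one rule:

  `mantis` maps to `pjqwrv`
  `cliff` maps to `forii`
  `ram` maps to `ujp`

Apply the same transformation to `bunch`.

Two shifts are in play — +9 for a/e/i/o/u, +3 for every other letter.
For bunch: b(cons)+3=e, u(vowel)+9=d, n(cons)+3=q, c(cons)+3=f, h(cons)+3=k.

edqfk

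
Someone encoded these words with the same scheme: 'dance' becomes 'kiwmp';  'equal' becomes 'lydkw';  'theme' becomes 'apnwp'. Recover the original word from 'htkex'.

In dance: d→k is +7, a→i is +8, n→w is +9, c→m is +10 — the shift increases by 1 each position. Letter i (0-indexed) is shifted by i+7, so successive shifts are 7, 8, 9, ….
Decoding htkex: h−7=a, t−8=l, k−9=b, e−10=u, x−11=m.

album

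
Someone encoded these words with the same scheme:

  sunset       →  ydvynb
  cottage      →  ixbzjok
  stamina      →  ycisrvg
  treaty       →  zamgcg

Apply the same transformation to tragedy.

Shifts by position in sunset: pos 0: s→y (+6), pos 1: u→d (+9), pos 2: n→v (+8), pos 3: s→y (+6), pos 4: e→n (+9), pos 5: t→b (+8) — repeating every 3. The shifts repeat in a cycle of length 3: positions 0,1,… shift by +6, +9, +8, then the pattern repeats.
Applying it to tragedy: t+6=z, r+9=a, a+8=i, g+6=m, e+9=n, d+8=l, y+6=e.

zaimnle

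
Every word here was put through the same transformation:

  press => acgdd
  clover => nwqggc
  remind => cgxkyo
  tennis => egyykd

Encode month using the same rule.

The shift depends on letter class: consonant p→a is +11, but vowel e→g is +2. The rule splits by letter class: vowels +2, consonants +11.
Applying it to month: m(cons)+11=x, o(vowel)+2=q, n(cons)+11=y, t(cons)+11=e, h(cons)+11=s.

xqyes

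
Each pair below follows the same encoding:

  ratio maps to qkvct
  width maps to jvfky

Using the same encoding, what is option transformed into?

pqkvrq

The output letters match the input read backwards, each shifted +2: ratio reversed is oitar. The word is reversed, then every letter is shifted forward by 2.
Applying it to option: reverse → noitpo; then shift: n+2=p, o+2=q, i+2=k, t+2=v, p+2=r, o+2=q.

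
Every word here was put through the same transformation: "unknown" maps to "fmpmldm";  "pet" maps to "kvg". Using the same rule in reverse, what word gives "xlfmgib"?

Each pair mirrors across the alphabet (u↔f, n↔m, k↔p): positions sum to 25. This is the alphabet-reversal cipher (Atbash): a becomes z, b becomes y, etc.
Reversing it on xlfmgib: x↔c, l↔o, f↔u, m↔n, g↔t, i↔r, b↔y.

country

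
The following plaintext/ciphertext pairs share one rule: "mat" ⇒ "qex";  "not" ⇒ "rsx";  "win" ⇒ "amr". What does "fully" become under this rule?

jyppc

Compare letters: m→q is +4, a→e is +4, t→x is +4 — a constant shift. Every letter moves 4 places later in the alphabet, wrapping around z→a.
On fully: f+4=j, u+4=y, l+4=p, l+4=p, y+4=c.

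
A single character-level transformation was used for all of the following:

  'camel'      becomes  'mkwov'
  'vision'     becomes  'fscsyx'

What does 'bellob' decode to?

Compare letters: c→m is +10, a→k is +10, m→w is +10 — a constant shift. Every letter moves 10 places later in the alphabet, wrapping around z→a.
Decoding bellob: b−10=r, e−10=u, l−10=b, l−10=b, o−10=e, b−10=r.

rubber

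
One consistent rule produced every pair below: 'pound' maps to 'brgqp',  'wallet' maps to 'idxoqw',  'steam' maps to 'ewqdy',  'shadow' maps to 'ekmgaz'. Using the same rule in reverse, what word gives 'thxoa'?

hello

The shifts repeat in a cycle of length 2: positions 0,1,… shift by +12, +3, then the pattern repeats.
Decoding thxoa: t−12=h, h−3=e, x−12=l, o−3=l, a−12=o.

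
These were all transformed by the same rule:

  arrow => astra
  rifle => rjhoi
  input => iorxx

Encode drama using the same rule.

dscpe

In arrow: a→a is +0, r→s is +1, r→t is +2, o→r is +3 — the shift increases by 1 each position. Each letter shifts forward by its position index (0, 1, 2, …) — the shift grows by one for each successive letter.
For drama: d+0=d, r+1=s, a+2=c, m+3=p, a+4=e.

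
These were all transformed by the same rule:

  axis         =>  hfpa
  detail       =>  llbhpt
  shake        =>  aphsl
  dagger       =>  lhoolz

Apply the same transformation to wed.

The rule splits by letter class: vowels +7, consonants +8.
On wed: w(cons)+8=e, e(vowel)+7=l, d(cons)+8=l.

ell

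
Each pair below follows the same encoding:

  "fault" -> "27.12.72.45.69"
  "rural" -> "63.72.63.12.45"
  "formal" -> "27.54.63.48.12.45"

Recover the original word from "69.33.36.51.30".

f(#6)→27 and a(#1)→12: differences scale by 3, so n = 3·pos + 9. Each letter becomes 3×(its alphabet position, a=1..z=26) + 9.
Undoing it on 69.33.36.51.30: 69→(69−9)÷3=20=t, 33→(33−9)÷3=8=h, 36→(36−9)÷3=9=i, 51→(51−9)÷3=14=n, 30→(30−9)÷3=7=g.

thing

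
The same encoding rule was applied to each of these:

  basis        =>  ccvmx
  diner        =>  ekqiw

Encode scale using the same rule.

tedpj

In basis: b→c is +1, a→c is +2, s→v is +3, i→m is +4 — the shift increases by 1 each position. Each letter shifts forward by (position + 1), i.e. 1, 2, 3, … — the shift grows by one for each successive letter.
For scale: s+1=t, c+2=e, a+3=d, l+4=p, e+5=j.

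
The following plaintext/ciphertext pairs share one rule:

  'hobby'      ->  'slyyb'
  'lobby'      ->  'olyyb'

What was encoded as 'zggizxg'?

attract

Each pair mirrors across the alphabet (h↔s, o↔l, b↔y): positions sum to 25. This is the alphabet-reversal cipher (Atbash): a becomes z, b becomes y, etc.
Decoding zggizxg: z↔a, g↔t, g↔t, i↔r, z↔a, x↔c, g↔t.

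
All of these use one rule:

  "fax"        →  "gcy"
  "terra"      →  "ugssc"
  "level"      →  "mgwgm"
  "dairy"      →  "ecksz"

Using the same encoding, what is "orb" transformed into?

qsc

Vowels shift forward by 2 and consonants shift forward by 1.
On orb: o(vowel)+2=q, r(cons)+1=s, b(cons)+1=c.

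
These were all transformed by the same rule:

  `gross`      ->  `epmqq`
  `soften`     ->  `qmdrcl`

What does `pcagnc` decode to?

recipe

Compare letters: g→e is +24, r→p is +24, o→m is +24 — a constant shift. Every letter moves 24 places later in the alphabet, wrapping around z→a.
Decoding pcagnc: p−24=r, c−24=e, a−24=c, g−24=i, n−24=p, c−24=e.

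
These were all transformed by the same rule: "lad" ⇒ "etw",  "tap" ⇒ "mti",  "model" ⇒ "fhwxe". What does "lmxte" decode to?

steal

Compare letters: l→e is +19, a→t is +19, d→w is +19 — a constant shift. It's a constant shift of +19 (ROT19).
Reversing it on lmxte: l−19=s, m−19=t, x−19=e, t−19=a, e−19=l.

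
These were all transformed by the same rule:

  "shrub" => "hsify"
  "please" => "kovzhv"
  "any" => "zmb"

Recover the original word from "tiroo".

grill

Each pair mirrors across the alphabet (s↔h, h↔s, r↔i): positions sum to 25. Letters are reflected about the middle of the alphabet (position → 25−position): Atbash.
Decoding tiroo: t↔g, i↔r, r↔i, o↔l, o↔l.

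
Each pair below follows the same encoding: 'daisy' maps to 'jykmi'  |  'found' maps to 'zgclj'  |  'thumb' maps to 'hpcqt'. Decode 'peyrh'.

d(3)→j(9) and a(0)→y(24) fit y≡21x+24 (mod 26); the inverse of 21 mod 26 is 5. Treating letters as 0–25, the rule is x ↦ 21x + 24 (mod 26).
Undoing it on peyrh: p(15)→5·(15−24)≡7=h; e(4)→5·(4−24)≡4=e; y(24)→5·(24−24)≡0=a; r(17)→5·(17−24)≡17=r; h(7)→5·(7−24)≡19=t (all mod 26).

heart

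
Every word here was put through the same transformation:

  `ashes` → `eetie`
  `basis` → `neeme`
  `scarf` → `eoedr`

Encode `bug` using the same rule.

The rule splits by letter class: vowels +4, consonants +12.
For bug: b(cons)+12=n, u(vowel)+4=y, g(cons)+12=s.

nys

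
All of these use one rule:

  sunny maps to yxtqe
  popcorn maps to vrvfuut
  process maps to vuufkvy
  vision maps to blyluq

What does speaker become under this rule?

yskdqhx

Shifts by position in sunny: pos 0: s→y (+6), pos 1: u→x (+3), pos 2: n→t (+6), pos 3: n→q (+3) — repeating every 2. It's a Vigenère-style cipher with numeric key [6,3]: position i shifts by key[i mod 2].
For speaker: s+6=y, p+3=s, e+6=k, a+3=d, k+6=q, e+3=h, r+6=x.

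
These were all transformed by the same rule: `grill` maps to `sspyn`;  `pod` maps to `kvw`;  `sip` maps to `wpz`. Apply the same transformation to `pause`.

lzbhw

The output letters match the input read backwards, each shifted +7: grill reversed is llirg. Two steps: reverse the string, then apply a Caesar shift of +7.
On pause: reverse → esuap; then shift: e+7=l, s+7=z, u+7=b, a+7=h, p+7=w.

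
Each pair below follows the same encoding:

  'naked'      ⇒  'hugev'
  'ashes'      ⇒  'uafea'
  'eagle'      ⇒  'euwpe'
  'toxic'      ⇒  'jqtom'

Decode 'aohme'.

n(13)→h(7) and a(0)→u(20) fit y≡9x+20 (mod 26); the inverse of 9 mod 26 is 3. This is an affine cipher: with a=0,…,z=25, each position x becomes (9x+20) mod 26.
Reversing it on aohme: a(0)→3·(0−20)≡18=s; o(14)→3·(14−20)≡8=i; h(7)→3·(7−20)≡13=n; m(12)→3·(12−20)≡2=c; e(4)→3·(4−20)≡4=e (all mod 26).

since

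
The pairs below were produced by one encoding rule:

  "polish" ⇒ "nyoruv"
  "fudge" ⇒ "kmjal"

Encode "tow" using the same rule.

cuz

The output letters match the input read backwards, each shifted +6: polish reversed is hsilop. The word is reversed, then every letter is shifted forward by 6.
Applying it to tow: reverse → wot; then shift: w+6=c, o+6=u, t+6=z.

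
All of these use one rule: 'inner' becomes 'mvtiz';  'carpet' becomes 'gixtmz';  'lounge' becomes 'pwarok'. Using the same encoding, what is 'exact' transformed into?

ifggb

Shifts by position in inner: pos 0: i→m (+4), pos 1: n→v (+8), pos 2: n→t (+6), pos 3: e→i (+4), pos 4: r→z (+8) — repeating every 3. It's a Vigenère-style cipher with numeric key [4,8,6]: position i shifts by key[i mod 3].
On exact: e+4=i, x+8=f, a+6=g, c+4=g, t+8=b.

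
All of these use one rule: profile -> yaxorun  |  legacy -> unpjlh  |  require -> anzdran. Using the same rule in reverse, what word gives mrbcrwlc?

Compare letters: p→y is +9, r→a is +9, o→x is +9 — a constant shift. It's a constant shift of +9 (ROT9).
Undoing it on mrbcrwlc: m−9=d, r−9=i, b−9=s, c−9=t, r−9=i, w−9=n, l−9=c, c−9=t.

distinct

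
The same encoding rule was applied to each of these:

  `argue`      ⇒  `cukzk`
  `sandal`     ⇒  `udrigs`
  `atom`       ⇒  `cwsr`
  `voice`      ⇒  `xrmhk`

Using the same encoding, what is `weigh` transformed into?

yhmln

In argue: a→c is +2, r→u is +3, g→k is +4, u→z is +5 — the shift increases by 1 each position. Each letter shifts forward by (position + 2), i.e. 2, 3, 4, … — the shift grows by one for each successive letter.
On weigh: w+2=y, e+3=h, i+4=m, g+5=l, h+6=n.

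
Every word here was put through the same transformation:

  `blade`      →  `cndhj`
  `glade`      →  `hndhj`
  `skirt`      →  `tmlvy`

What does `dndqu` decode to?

Letter i (0-indexed) is shifted by i+1, so successive shifts are 1, 2, 3, ….
Decoding dndqu: d−1=c, n−2=l, d−3=a, q−4=m, u−5=p.

clamp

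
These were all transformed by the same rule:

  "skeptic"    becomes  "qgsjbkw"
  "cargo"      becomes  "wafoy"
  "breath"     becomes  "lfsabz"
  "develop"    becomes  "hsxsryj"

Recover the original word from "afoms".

Each letter's alphabet position (a=0..z=25) is mapped through 11·x+0 mod 26 — an affine cipher.
Reversing it on afoms: a(0)→19·(0−0)≡0=a; f(5)→19·(5−0)≡17=r; o(14)→19·(14−0)≡6=g; m(12)→19·(12−0)≡20=u; s(18)→19·(18−0)≡4=e (all mod 26).

argue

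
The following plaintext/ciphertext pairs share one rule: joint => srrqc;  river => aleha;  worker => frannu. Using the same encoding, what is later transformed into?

Shifts by position in joint: pos 0: j→s (+9), pos 1: o→r (+3), pos 2: i→r (+9), pos 3: n→q (+3) — repeating every 2. It's a Vigenère-style cipher with numeric key [9,3]: position i shifts by key[i mod 2].
On later: l+9=u, a+3=d, t+9=c, e+3=h, r+9=a.

udcha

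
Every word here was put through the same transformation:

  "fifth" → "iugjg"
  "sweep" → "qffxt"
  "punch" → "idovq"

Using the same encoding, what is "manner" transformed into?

sfoobn

The output letters match the input read backwards, each shifted +1: fifth reversed is htfif. Two steps: reverse the string, then apply a Caesar shift of +1.
For manner: reverse → rennam; then shift: r+1=s, e+1=f, n+1=o, n+1=o, a+1=b, m+1=n.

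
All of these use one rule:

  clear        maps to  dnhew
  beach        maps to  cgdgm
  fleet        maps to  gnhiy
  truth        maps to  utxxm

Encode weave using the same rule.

Letter i (0-indexed) is shifted by i+1, so successive shifts are 1, 2, 3, ….
On weave: w+1=x, e+2=g, a+3=d, v+4=z, e+5=j.

xgdzj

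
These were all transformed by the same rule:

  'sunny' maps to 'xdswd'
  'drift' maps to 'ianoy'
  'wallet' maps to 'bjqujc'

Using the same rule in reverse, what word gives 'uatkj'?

probe

Shifts by position in sunny: pos 0: s→x (+5), pos 1: u→d (+9), pos 2: n→s (+5), pos 3: n→w (+9) — repeating every 2. It's a Vigenère-style cipher with numeric key [5,9]: position i shifts by key[i mod 2].
Decoding uatkj: u−5=p, a−9=r, t−5=o, k−9=b, j−5=e.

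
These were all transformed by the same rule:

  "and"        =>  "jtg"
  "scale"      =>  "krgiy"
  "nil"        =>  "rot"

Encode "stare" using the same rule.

The output letters match the input read backwards, each shifted +6: and reversed is dna. The word is reversed, then every letter is shifted forward by 6.
For stare: reverse → erats; then shift: e+6=k, r+6=x, a+6=g, t+6=z, s+6=y.

kxgzy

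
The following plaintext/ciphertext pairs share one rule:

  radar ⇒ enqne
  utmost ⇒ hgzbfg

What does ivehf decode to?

Compare letters: r→e is +13, a→n is +13, d→q is +13 — a constant shift. It's a constant shift of +13 (ROT13).
Reversing it on ivehf: i−13=v, v−13=i, e−13=r, h−13=u, f−13=s.

virus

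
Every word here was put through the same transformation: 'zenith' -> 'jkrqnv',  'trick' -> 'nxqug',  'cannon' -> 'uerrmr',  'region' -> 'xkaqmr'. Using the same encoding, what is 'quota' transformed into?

cimne

z(25)→j(9) and e(4)→k(10) fit y≡21x+4 (mod 26); the inverse of 21 mod 26 is 5. Each letter's alphabet position (a=0..z=25) is mapped through 21·x+4 mod 26 — an affine cipher.
Applying it to quota: q(16)→21·16+4≡2=c; u(20)→21·20+4≡8=i; o(14)→21·14+4≡12=m; t(19)→21·19+4≡13=n; a(0)→21·0+4≡4=e (all mod 26).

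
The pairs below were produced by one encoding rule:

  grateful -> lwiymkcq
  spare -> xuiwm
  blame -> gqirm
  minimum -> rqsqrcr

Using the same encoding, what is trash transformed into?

ywixm

The shift depends on letter class: consonant g→l is +5, but vowel a→i is +8. Vowels shift forward by 8 and consonants shift forward by 5.
Applying it to trash: t(cons)+5=y, r(cons)+5=w, a(vowel)+8=i, s(cons)+5=x, h(cons)+5=m.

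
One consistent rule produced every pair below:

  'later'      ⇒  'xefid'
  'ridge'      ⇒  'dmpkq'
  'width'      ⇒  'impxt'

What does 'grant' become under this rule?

svmrf

A repeating key of period 2 is used — shifts +12, +4 over and over.
On grant: g+12=s, r+4=v, a+12=m, n+4=r, t+12=f.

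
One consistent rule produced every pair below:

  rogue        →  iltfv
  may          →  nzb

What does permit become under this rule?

Each pair mirrors across the alphabet (r↔i, o↔l, g↔t): positions sum to 25. Each letter is replaced by its mirror in the alphabet: a↔z, b↔y, c↔x, and so on (the Atbash cipher).
For permit: p↔k, e↔v, r↔i, m↔n, i↔r, t↔g.

kvinrg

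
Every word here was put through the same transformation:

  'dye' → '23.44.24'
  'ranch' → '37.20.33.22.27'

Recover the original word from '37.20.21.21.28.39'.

d is letter #4 and maps to 23: an offset of 19. Each letter is replaced by its alphabet position (a=1..z=26) + 19.
Undoing it on 37.20.21.21.28.39: 37→(37−19)÷1=18=r, 20→(20−19)÷1=1=a, 21→(21−19)÷1=2=b, 21→(21−19)÷1=2=b, 28→(28−19)÷1=9=i, 39→(39−19)÷1=20=t.

rabbit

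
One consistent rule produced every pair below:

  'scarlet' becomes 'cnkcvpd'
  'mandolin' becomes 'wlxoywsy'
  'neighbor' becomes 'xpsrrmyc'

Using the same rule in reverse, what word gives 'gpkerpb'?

Shifts by position in scarlet: pos 0: s→c (+10), pos 1: c→n (+11), pos 2: a→k (+10), pos 3: r→c (+11) — repeating every 2. The shifts repeat in a cycle of length 2: positions 0,1,… shift by +10, +11, then the pattern repeats.
Undoing it on gpkerpb: g−10=w, p−11=e, k−10=a, e−11=t, r−10=h, p−11=e, b−10=r.

weather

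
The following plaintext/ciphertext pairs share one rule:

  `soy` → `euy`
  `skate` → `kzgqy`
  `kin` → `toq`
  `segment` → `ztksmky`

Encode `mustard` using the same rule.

jxgzyas

The output letters match the input read backwards, each shifted +6: soy reversed is yos. Read the word backwards and shift each letter +6.
For mustard: reverse → dratsum; then shift: d+6=j, r+6=x, a+6=g, t+6=z, s+6=y, u+6=a, m+6=s.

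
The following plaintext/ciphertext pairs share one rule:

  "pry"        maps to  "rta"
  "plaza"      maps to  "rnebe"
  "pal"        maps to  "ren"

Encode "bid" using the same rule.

dmf

Vowels shift forward by 4 and consonants shift forward by 2.
For bid: b(cons)+2=d, i(vowel)+4=m, d(cons)+2=f.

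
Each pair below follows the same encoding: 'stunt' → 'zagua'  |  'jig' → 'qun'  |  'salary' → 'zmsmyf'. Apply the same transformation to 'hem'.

The shift depends on letter class: consonant s→z is +7, but vowel u→g is +12. The rule splits by letter class: vowels +12, consonants +7.
Applying it to hem: h(cons)+7=o, e(vowel)+12=q, m(cons)+7=t.

oqt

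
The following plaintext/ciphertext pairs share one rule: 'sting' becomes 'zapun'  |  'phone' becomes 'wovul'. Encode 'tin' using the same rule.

apu

Each letter is shifted forward by 7 in the alphabet (a Caesar shift of +7).
Applying it to tin: t+7=a, i+7=p, n+7=u.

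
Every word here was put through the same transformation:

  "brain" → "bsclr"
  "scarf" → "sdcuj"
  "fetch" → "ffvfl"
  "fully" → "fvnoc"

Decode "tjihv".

tiger

In brain: b→b is +0, r→s is +1, a→c is +2, i→l is +3 — the shift increases by 1 each position. Letter i (0-indexed) is shifted by i+0, so successive shifts are 0, 1, 2, ….
Reversing it on tjihv: t−0=t, j−1=i, i−2=g, h−3=e, v−4=r.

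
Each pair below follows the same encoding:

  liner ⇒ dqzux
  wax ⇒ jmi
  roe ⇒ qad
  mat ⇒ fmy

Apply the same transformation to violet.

fqxauh

The output letters match the input read backwards, each shifted +12: liner reversed is renil. The word is reversed, then every letter is shifted forward by 12.
On violet: reverse → teloiv; then shift: t+12=f, e+12=q, l+12=x, o+12=a, i+12=u, v+12=h.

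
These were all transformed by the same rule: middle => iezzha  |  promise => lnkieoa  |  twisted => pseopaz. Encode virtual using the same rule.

It's a constant shift of +22 (ROT22).
Applying it to virtual: v+22=r, i+22=e, r+22=n, t+22=p, u+22=q, a+22=w, l+22=h.

renpqwh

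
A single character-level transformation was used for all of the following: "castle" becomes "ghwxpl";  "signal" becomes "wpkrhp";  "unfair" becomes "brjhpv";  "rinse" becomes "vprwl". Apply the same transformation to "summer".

Two shifts are in play — +7 for a/e/i/o/u, +4 for every other letter.
For summer: s(cons)+4=w, u(vowel)+7=b, m(cons)+4=q, m(cons)+4=q, e(vowel)+7=l, r(cons)+4=v.

wbqqlv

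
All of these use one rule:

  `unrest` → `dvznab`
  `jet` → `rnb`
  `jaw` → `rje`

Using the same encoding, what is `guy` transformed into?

Two shifts are in play — +9 for a/e/i/o/u, +8 for every other letter.
Applying it to guy: g(cons)+8=o, u(vowel)+9=d, y(cons)+8=g.

odg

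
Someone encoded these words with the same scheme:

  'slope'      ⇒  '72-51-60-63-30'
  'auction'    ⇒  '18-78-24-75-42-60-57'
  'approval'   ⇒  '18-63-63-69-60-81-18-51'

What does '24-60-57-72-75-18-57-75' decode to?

Each letter becomes 3×(its alphabet position, a=1..z=26) + 15.
Undoing it on 24-60-57-72-75-18-57-75: 24→(24−15)÷3=3=c, 60→(60−15)÷3=15=o, 57→(57−15)÷3=14=n, 72→(72−15)÷3=19=s, 75→(75−15)÷3=20=t, 18→(18−15)÷3=1=a, 57→(57−15)÷3=14=n, 75→(75−15)÷3=20=t.

constant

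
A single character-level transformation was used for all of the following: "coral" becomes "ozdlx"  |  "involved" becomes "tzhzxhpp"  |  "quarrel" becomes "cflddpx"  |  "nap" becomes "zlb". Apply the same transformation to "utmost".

The shift depends on letter class: consonant c→o is +12, but vowel o→z is +11. Two shifts are in play — +11 for a/e/i/o/u, +12 for every other letter.
For utmost: u(vowel)+11=f, t(cons)+12=f, m(cons)+12=y, o(vowel)+11=z, s(cons)+12=e, t(cons)+12=f.

ffyzef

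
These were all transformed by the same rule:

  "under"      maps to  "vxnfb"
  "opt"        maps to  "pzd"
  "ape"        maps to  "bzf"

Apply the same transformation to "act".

The rule splits by letter class: vowels +1, consonants +10.
For act: a(vowel)+1=b, c(cons)+10=m, t(cons)+10=d.

bmd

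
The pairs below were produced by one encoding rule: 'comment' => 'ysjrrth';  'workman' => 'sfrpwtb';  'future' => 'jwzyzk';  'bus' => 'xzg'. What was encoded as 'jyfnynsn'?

initiate

The output letters match the input read backwards, each shifted +5: comment reversed is tnemmoc. Read the word backwards and shift each letter +5.
Decoding jyfnynsn: shift back: j−5=e, y−5=t, f−5=a, n−5=i, y−5=t, n−5=i, s−5=n, n−5=i → etaitini; then reverse → initiate.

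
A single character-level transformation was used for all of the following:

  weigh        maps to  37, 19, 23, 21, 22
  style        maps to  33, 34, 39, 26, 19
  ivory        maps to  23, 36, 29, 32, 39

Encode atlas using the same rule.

15, 34, 26, 15, 33

Each letter is replaced by its alphabet position (a=1..z=26) + 14.
For atlas: a=1→15, t=20→34, l=12→26, a=1→15, s=19→33.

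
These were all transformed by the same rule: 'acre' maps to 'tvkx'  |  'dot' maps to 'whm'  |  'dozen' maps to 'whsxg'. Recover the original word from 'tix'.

ape

Compare letters: a→t is +19, c→v is +19, r→k is +19 — a constant shift. Every letter moves 19 places later in the alphabet, wrapping around z→a.
Decoding tix: t−19=a, i−19=p, x−19=e.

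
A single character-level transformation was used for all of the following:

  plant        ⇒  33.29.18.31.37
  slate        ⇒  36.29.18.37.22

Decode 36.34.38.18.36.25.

Each letter is replaced by its alphabet position (a=1..z=26) + 17.
Reversing it on 36.34.38.18.36.25: 36→(36−17)÷1=19=s, 34→(34−17)÷1=17=q, 38→(38−17)÷1=21=u, 18→(18−17)÷1=1=a, 36→(36−17)÷1=19=s, 25→(25−17)÷1=8=h.

squash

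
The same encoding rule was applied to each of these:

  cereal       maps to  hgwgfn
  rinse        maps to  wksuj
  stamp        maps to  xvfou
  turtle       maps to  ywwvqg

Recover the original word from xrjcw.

Shifts by position in cereal: pos 0: c→h (+5), pos 1: e→g (+2), pos 2: r→w (+5), pos 3: e→g (+2) — repeating every 2. It's a Vigenère-style cipher with numeric key [5,2]: position i shifts by key[i mod 2].
Reversing it on xrjcw: x−5=s, r−2=p, j−5=e, c−2=a, w−5=r.

spear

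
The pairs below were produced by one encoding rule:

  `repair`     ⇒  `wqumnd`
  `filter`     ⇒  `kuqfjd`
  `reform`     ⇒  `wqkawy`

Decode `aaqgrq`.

Shifts by position in repair: pos 0: r→w (+5), pos 1: e→q (+12), pos 2: p→u (+5), pos 3: a→m (+12) — repeating every 2. A repeating key of period 2 is used — shifts +5, +12 over and over.
Reversing it on aaqgrq: a−5=v, a−12=o, q−5=l, g−12=u, r−5=m, q−12=e.

volume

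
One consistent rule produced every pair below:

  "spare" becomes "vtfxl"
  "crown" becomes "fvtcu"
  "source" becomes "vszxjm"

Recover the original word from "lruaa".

input

In spare: s→v is +3, p→t is +4, a→f is +5, r→x is +6 — the shift increases by 1 each position. Letter i (0-indexed) is shifted by i+3, so successive shifts are 3, 4, 5, ….
Undoing it on lruaa: l−3=i, r−4=n, u−5=p, a−6=u, a−7=t.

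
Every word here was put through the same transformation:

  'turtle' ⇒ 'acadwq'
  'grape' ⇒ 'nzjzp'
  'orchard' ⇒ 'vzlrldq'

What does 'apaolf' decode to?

Each letter shifts forward by (position + 7), i.e. 7, 8, 9, … — the shift grows by one for each successive letter.
Decoding apaolf: a−7=t, p−8=h, a−9=r, o−10=e, l−11=a, f−12=t.

threat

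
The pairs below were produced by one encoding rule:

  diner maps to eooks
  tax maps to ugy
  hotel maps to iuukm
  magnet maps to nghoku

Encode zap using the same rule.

agq

Two shifts are in play — +6 for a/e/i/o/u, +1 for every other letter.
On zap: z(cons)+1=a, a(vowel)+6=g, p(cons)+1=q.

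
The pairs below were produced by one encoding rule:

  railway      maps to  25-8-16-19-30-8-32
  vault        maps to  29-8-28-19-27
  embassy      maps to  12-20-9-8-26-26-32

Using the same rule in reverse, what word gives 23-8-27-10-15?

r is letter #18 and maps to 25: an offset of 7. Letters become their 1-based position plus 7 (so a→8, b→9, …).
Undoing it on 23-8-27-10-15: 23→(23−7)÷1=16=p, 8→(8−7)÷1=1=a, 27→(27−7)÷1=20=t, 10→(10−7)÷1=3=c, 15→(15−7)÷1=8=h.

patch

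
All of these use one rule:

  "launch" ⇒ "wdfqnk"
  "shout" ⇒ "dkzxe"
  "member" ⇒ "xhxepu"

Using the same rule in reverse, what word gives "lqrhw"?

angel

Shifts by position in launch: pos 0: l→w (+11), pos 1: a→d (+3), pos 2: u→f (+11), pos 3: n→q (+3) — repeating every 2. The shifts repeat in a cycle of length 2: positions 0,1,… shift by +11, +3, then the pattern repeats.
Decoding lqrhw: l−11=a, q−3=n, r−11=g, h−3=e, w−11=l.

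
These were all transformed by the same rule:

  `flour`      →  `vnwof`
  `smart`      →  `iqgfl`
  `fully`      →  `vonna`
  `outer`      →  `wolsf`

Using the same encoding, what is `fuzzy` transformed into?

f(5)→v(21) and l(11)→n(13) fit y≡3x+6 (mod 26); the inverse of 3 mod 26 is 9. This is an affine cipher: with a=0,…,z=25, each position x becomes (3x+6) mod 26.
For fuzzy: f(5)→3·5+6≡21=v; u(20)→3·20+6≡14=o; z(25)→3·25+6≡3=d; z(25)→3·25+6≡3=d; y(24)→3·24+6≡0=a (all mod 26).

vodda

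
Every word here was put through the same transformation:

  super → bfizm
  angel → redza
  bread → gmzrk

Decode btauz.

This is an affine cipher: with a=0,…,z=25, each position x becomes (15x+17) mod 26.
Reversing it on btauz: b(1)→7·(1−17)≡18=s; t(19)→7·(19−17)≡14=o; a(0)→7·(0−17)≡11=l; u(20)→7·(20−17)≡21=v; z(25)→7·(25−17)≡4=e (all mod 26).

solve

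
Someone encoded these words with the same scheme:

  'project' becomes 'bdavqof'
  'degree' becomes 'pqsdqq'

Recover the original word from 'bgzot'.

punch

Compare letters: p→b is +12, r→d is +12, o→a is +12 — a constant shift. Each letter is shifted forward by 12 in the alphabet (a Caesar shift of +12).
Decoding bgzot: b−12=p, g−12=u, z−12=n, o−12=c, t−12=h.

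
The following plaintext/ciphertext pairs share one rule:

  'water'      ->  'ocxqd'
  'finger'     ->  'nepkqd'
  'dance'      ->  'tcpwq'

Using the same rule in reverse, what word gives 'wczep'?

cabin

Each letter's alphabet position (a=0..z=25) is mapped through 23·x+2 mod 26 — an affine cipher.
Undoing it on wczep: w(22)→17·(22−2)≡2=c; c(2)→17·(2−2)≡0=a; z(25)→17·(25−2)≡1=b; e(4)→17·(4−2)≡8=i; p(15)→17·(15−2)≡13=n (all mod 26).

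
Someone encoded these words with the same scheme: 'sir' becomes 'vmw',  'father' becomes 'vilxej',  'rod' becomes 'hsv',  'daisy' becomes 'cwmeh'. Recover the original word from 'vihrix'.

The output letters match the input read backwards, each shifted +4: sir reversed is ris. Read the word backwards and shift each letter +4.
Reversing it on vihrix: shift back: v−4=r, i−4=e, h−4=d, r−4=n, i−4=e, x−4=t → rednet; then reverse → tender.

tender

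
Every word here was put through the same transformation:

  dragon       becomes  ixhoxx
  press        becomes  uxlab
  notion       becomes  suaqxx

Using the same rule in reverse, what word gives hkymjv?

cereal

The shift increases by 1 at each position, starting from +5: 5, 6, 7, ….
Undoing it on hkymjv: h−5=c, k−6=e, y−7=r, m−8=e, j−9=a, v−10=l.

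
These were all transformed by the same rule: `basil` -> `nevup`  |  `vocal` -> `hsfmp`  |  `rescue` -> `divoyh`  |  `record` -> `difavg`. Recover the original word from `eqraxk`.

The shifts repeat in a cycle of length 3: positions 0,1,… shift by +12, +4, +3, then the pattern repeats.
Undoing it on eqraxk: e−12=s, q−4=m, r−3=o, a−12=o, x−4=t, k−3=h.

smooth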